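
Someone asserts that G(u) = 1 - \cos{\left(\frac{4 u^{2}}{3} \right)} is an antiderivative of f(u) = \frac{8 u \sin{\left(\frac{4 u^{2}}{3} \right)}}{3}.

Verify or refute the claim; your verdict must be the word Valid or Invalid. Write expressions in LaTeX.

Valid. The derivative of G reproduces f.

d/du[G] = \frac{8 u \sin{\left(\frac{4 u^{2}}{3} \right)}}{3}
This equals f(u) exactly, so the claim holds.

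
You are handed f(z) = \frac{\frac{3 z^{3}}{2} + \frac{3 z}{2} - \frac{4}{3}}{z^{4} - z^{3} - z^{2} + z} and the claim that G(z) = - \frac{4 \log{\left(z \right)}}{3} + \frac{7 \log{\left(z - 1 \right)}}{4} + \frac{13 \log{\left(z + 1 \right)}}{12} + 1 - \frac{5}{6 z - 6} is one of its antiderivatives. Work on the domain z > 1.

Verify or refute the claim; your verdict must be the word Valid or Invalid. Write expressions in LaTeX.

d/dz[G] = \frac{9 z^{3} + 9 z - 8}{6 z^{4} - 6 z^{3} - 6 z^{2} + 6 z}
This equals f(z) exactly, so the claim holds.

Valid - differentiating G returns exactly f.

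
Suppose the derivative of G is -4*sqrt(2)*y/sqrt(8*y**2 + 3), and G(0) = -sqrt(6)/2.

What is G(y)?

G'(y) matches the chain-rule pattern g'(h)*h' with inner function h(y) = 4*y**2 + 3/2; substituting u = h(y) collapses the integral.
A general antiderivative is -sqrt(4*y**2 + 3/2) + C.
The condition gives C = -sqrt(6)/2 - (-sqrt(6)/2) = 0.
So G(y) = -sqrt(2)*sqrt(8*y**2 + 3)/2.
Check: d/dy[-sqrt(2)*sqrt(8*y**2 + 3)/2] = -4*sqrt(2)*y/sqrt(8*y**2 + 3) = G'(y).

G(y) = -sqrt(2)*sqrt(8*y**2 + 3)/2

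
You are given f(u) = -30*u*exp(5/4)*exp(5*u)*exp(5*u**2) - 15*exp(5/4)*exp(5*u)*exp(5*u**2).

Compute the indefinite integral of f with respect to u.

F(u) = -3*exp(5*u**2 + 5*u + 5/4) + C

The substitution w = 5*u**2 + 5*u + 5/4 works: f is exactly (dF/dw)*(dw/du) for that inner function.
Check: d/du[-3*exp(5*u**2 + 5*u + 5/4)] = -30*u*exp(5/4)*exp(5*u)*exp(5*u**2) - 15*exp(5/4)*exp(5*u)*exp(5*u**2) = f(u).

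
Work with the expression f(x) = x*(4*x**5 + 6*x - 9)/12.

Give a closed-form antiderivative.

A candidate is checked by its d/dx: the result must match f(x).
Check: d/dx[x**2*(8*x**5 + 28*x - 63)/168] = x**6/3 + x**2/2 - 3*x/4, which equals f(x).

An antiderivative is F(x) = x**2*(8*x**5 + 28*x - 63)/168.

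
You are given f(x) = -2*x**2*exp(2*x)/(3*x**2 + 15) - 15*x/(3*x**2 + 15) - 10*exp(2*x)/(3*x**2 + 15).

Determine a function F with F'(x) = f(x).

An antiderivative is F(x) = (-2*exp(2*x) - 15*log(x**2/2 + 5/2))/6.

The integrand splits into summands that can be handled one at a time.
Check: d/dx[(-2*exp(2*x) - 15*log(x**2/2 + 5/2))/6] = (-2*x**2*exp(2*x) - 15*x - 10*exp(2*x))/(3*x**2 + 15), which equals f(x).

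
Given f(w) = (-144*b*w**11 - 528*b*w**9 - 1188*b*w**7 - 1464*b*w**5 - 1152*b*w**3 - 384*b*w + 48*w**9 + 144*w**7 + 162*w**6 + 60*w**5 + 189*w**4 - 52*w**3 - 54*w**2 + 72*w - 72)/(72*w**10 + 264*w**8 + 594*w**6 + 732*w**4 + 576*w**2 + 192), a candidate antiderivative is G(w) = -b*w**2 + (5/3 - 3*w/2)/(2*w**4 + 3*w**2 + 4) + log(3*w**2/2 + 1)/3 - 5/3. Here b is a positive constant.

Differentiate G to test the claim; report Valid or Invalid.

Valid - differentiating G returns exactly f.

d/dw[G] = (-144*b*w**11 - 528*b*w**9 - 1188*b*w**7 - 1464*b*w**5 - 1152*b*w**3 - 384*b*w + 48*w**9 + 144*w**7 + 162*w**6 + 60*w**5 + 189*w**4 - 52*w**3 - 54*w**2 + 72*w - 72)/(72*w**10 + 264*w**8 + 594*w**6 + 732*w**4 + 576*w**2 + 192)
This equals f(w) exactly, so the claim holds.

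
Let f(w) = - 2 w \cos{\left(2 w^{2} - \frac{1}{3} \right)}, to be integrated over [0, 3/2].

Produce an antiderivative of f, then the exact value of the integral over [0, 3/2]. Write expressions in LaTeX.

Antiderivative: F(w) = - \frac{\sin{\left(2 w^{2} - \frac{1}{3} \right)}}{2}; value = - \frac{\sin{\left(\frac{1}{3} \right)}}{2} - \frac{\sin{\left(\frac{25}{6} \right)}}{2}

The substitution u = 2 w^{2} - \frac{1}{3} works: f is exactly (dF/du)*(du/dw) for that inner function.
F(w) = - \frac{\sin{\left(2 w^{2} - \frac{1}{3} \right)}}{2} is an antiderivative of f.
Check: d/dw[- \frac{\sin{\left(2 w^{2} - \frac{1}{3} \right)}}{2}] = - 2 w \cos{\left(2 w^{2} - \frac{1}{3} \right)} = f(w).
F(3/2) = - \frac{\sin{\left(\frac{25}{6} \right)}}{2}; F(0) = \frac{\sin{\left(\frac{1}{3} \right)}}{2}.
Integral = F(3/2) - F(0) = - \frac{\sin{\left(\frac{1}{3} \right)}}{2} - \frac{\sin{\left(\frac{25}{6} \right)}}{2}.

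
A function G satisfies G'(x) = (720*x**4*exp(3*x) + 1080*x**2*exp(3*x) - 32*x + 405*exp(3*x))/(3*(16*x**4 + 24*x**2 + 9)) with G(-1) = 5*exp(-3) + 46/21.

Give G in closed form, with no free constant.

G(x) = (24*x**2 + 15*(4*x**2 + 3)*exp(3*x) + 22)/(3*(4*x**2 + 3))

Check a candidate G(x) by differentiating: d/dx[G] must match the given G'(x).
A general antiderivative is 5*exp(3*x) + 2/(3*(2*x**2 + 3/2)) + C.
The condition gives C = 5*exp(-3) + 46/21 - (4/21 + 5*exp(-3)) = 2.
So G(x) = (24*x**2 + 15*(4*x**2 + 3)*exp(3*x) + 22)/(3*(4*x**2 + 3)).
Check: d/dx[(24*x**2 + 15*(4*x**2 + 3)*exp(3*x) + 22)/(3*(4*x**2 + 3))] = (720*x**4*exp(3*x) + 1080*x**2*exp(3*x) - 32*x + 405*exp(3*x))/(48*x**4 + 72*x**2 + 27), which equals G'(x).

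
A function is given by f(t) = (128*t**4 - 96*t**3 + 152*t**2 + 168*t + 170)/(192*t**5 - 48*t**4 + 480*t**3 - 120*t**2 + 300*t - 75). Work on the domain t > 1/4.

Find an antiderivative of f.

An antiderivative is F(t) = 2*(4*t**2*log(2*t - 1/2) + 3*t + 5*log(2*t - 1/2) + 3)/(3*(4*t**2 + 5)).

For F(t) to be correct the identity F'(t) - f(t) = 0 must hold.
Check: d/dt[2*(4*t**2*log(2*t - 1/2) + 3*t + 5*log(2*t - 1/2) + 3)/(3*(4*t**2 + 5))] = (128*t**4 - 96*t**3 + 152*t**2 + 168*t + 170)/(192*t**5 - 48*t**4 + 480*t**3 - 120*t**2 + 300*t - 75) = f(t).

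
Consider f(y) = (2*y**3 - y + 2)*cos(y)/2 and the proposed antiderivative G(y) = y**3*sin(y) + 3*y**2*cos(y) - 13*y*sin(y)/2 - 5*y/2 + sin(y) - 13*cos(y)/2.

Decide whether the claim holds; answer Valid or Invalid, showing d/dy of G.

Invalid: d/dy[G] - f = -5/2, which is not 0.

d/dy[G] = y**3*cos(y) - y*cos(y)/2 + cos(y) - 5/2
d/dy[G] - f(y) = -5/2 != 0.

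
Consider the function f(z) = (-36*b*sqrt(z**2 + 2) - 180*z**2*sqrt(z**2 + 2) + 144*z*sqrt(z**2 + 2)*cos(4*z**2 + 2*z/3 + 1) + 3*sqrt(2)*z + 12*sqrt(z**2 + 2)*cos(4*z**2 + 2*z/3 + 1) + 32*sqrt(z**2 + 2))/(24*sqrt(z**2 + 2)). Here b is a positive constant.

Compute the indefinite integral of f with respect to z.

Since d/dz undoes antidifferentiation here, F'(z) = f(z) is required of F(z).
Check: d/dz[(-36*b*z - 60*z**3 + 32*z + 3*sqrt(2)*sqrt(z**2 + 2) + 18*sin(4*z**2 + 2*z/3 + 1) + 24)/24] = (-36*b*sqrt(z**2 + 2) - 180*z**2*sqrt(z**2 + 2) + 144*z*sqrt(z**2 + 2)*cos(4*z**2 + 2*z/3 + 1) + 3*sqrt(2)*z + 12*sqrt(z**2 + 2)*cos(4*z**2 + 2*z/3 + 1) + 32*sqrt(z**2 + 2))/(24*sqrt(z**2 + 2)) = f(z).

F(z) = (-36*b*z - 60*z**3 + 32*z + 3*sqrt(2)*sqrt(z**2 + 2) + 18*sin(4*z**2 + 2*z/3 + 1) + 24)/24 + C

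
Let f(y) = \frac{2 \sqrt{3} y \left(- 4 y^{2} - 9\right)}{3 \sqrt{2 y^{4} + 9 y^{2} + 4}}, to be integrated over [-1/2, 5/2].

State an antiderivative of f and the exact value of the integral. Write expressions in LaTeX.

The substitution u = \frac{2 y^{4}}{3} + 3 y^{2} + \frac{4}{3} works: f is exactly (dF/du)*(du/dy) for that inner function.
F(y) = - 2 \sqrt{\frac{2 y^{4}}{3} + 3 y^{2} + \frac{4}{3}} is an antiderivative of f.
Check: d/dy[- 2 \sqrt{\frac{2 y^{4}}{3} + 3 y^{2} + \frac{4}{3}}] = \frac{- 8 \sqrt{3} y^{3} - 18 \sqrt{3} y}{3 \sqrt{2 y^{4} + 9 y^{2} + 4}}, which equals f(y).
F(5/2) = - \frac{3 \sqrt{82}}{2}; F(-1/2) = - \frac{\sqrt{34}}{2}.
Integral = F(5/2) - F(-1/2) = - \frac{3 \sqrt{82}}{2} + \frac{\sqrt{34}}{2}.

Antiderivative: F(y) = - 2 \sqrt{\frac{2 y^{4}}{3} + 3 y^{2} + \frac{4}{3}}; value = - \frac{3 \sqrt{82}}{2} + \frac{\sqrt{34}}{2}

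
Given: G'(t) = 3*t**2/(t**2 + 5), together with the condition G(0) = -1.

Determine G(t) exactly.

G(t) = 3*t - 3*sqrt(5)*atan(sqrt(5)*t/5) - 1

A candidate passes only if d/dt[G] lands on the given G'(t) exactly.
A general antiderivative is 3*t - 3*sqrt(5)*atan(sqrt(5)*t/5) + C.
The condition gives C = -1 - (0) = -1.
So G(t) = 3*t - 3*sqrt(5)*atan(sqrt(5)*t/5) - 1.
Check: d/dt[3*t - 3*sqrt(5)*atan(sqrt(5)*t/5) - 1] = 3*t**2/(t**2 + 5) = G'(t).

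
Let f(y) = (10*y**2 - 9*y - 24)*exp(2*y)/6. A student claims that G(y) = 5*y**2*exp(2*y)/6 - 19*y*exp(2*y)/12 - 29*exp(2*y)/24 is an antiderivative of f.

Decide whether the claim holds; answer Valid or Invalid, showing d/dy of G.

Valid. The derivative of G reproduces f.

d/dy[G] = 5*y**2*exp(2*y)/3 - 3*y*exp(2*y)/2 - 4*exp(2*y)
This equals f(y) exactly, so the claim holds.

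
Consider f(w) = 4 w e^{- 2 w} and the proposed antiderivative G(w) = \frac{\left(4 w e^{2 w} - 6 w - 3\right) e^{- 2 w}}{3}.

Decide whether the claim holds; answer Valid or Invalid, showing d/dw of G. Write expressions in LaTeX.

Invalid: d/dw[G] - f = \frac{4}{3}, which is not 0.

d/dw[G] = \frac{\left(12 w + 4 e^{2 w}\right) e^{- 2 w}}{3}
d/dw[G] - f(w) = \frac{4}{3} != 0.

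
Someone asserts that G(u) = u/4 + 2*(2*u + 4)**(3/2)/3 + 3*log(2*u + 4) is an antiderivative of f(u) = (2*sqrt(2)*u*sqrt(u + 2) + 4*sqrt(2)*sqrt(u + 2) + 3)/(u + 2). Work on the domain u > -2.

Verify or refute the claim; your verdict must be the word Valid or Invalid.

d/du[G] = (8*sqrt(2)*u*sqrt(u + 2) + u + 16*sqrt(2)*sqrt(u + 2) + 14)/(4*u + 8)
d/du[G] - f(u) = 1/4 != 0.

Invalid: d/du[G] - f = 1/4, which is not 0.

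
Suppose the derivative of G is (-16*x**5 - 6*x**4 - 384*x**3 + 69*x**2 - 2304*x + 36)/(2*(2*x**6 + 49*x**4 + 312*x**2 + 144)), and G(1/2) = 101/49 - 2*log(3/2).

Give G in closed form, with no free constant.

For G(x) to be correct, d/dx[G] must agree with the stated G'(x) identically.
A general antiderivative is 3*x/(4*(x**2/2 + 6)) - 2*log(2*x**2 + 1) + C.
The condition gives C = 101/49 - 2*log(3/2) - (3/49 - 2*log(3/2)) = 2.
So G(x) = (-4*x**2*log(2*x**2 + 1) + 4*x**2 + 3*x - 48*log(2*x**2 + 1) + 48)/(2*x**2 + 24).
Check: d/dx[(-4*x**2*log(2*x**2 + 1) + 4*x**2 + 3*x - 48*log(2*x**2 + 1) + 48)/(2*x**2 + 24)] = (-16*x**5 - 6*x**4 - 384*x**3 + 69*x**2 - 2304*x + 36)/(4*x**6 + 98*x**4 + 624*x**2 + 288), which equals G'(x).

G(x) = (-4*x**2*log(2*x**2 + 1) + 4*x**2 + 3*x - 48*log(2*x**2 + 1) + 48)/(2*x**2 + 24)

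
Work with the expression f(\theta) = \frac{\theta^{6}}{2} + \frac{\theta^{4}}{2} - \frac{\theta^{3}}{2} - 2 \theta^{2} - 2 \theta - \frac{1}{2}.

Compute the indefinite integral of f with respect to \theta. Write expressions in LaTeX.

The integrand splits into summands that can be handled one at a time.
Check: d/d\theta[\frac{\theta \left(60 \theta^{6} + 84 \theta^{4} - 105 \theta^{3} - 560 \theta^{2} - 840 \theta - 420\right)}{840}] = \frac{\theta^{6}}{2} + \frac{\theta^{4}}{2} - \frac{\theta^{3}}{2} - 2 \theta^{2} - 2 \theta - \frac{1}{2} = f(\theta).

F(\theta) = \frac{\theta \left(60 \theta^{6} + 84 \theta^{4} - 105 \theta^{3} - 560 \theta^{2} - 840 \theta - 420\right)}{840} + C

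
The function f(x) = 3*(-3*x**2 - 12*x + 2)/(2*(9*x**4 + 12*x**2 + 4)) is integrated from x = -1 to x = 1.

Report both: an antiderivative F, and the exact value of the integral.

Recognize the product-rule pattern: f = u'v + uv' with u = 1/(2*x**2 + 4/3), v = x + 2, so integration by parts undoes it.
F(x) = x/(2*x**2 + 4/3) + 2/(2*x**2 + 4/3) is an antiderivative of f.
Check: d/dx[x/(2*x**2 + 4/3) + 2/(2*x**2 + 4/3)] = (-9*x**2 - 36*x + 6)/(18*x**4 + 24*x**2 + 8), which equals f(x).
F(1) = 9/10; F(-1) = 3/10.
Integral = F(1) - F(-1) = 3/5.

Antiderivative: F(x) = x/(2*x**2 + 4/3) + 2/(2*x**2 + 4/3); value = 3/5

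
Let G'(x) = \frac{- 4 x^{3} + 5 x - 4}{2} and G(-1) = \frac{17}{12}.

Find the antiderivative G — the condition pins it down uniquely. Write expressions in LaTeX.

G(x) = - \frac{x^{4}}{2} + \frac{5 x^{2}}{4} - 2 x - \frac{4}{3}

Recover the given G'(x) by differentiating a candidate G(x); any mismatch rules it out.
A general antiderivative is - \frac{x^{4}}{2} + \frac{5 x^{2}}{4} - 2 x - \frac{1}{3} + C.
The condition gives C = \frac{17}{12} - (\frac{29}{12}) = -1.
So G(x) = - \frac{x^{4}}{2} + \frac{5 x^{2}}{4} - 2 x - \frac{4}{3}.
Check: d/dx[- \frac{x^{4}}{2} + \frac{5 x^{2}}{4} - 2 x - \frac{4}{3}] = - 2 x^{3} + \frac{5 x}{2} - 2, which equals G'(x).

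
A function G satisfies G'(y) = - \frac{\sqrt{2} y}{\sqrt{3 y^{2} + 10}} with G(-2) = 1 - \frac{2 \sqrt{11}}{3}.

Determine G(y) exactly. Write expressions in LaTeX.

G'(y) matches the chain-rule pattern g'(h)*h' with inner function h(y) = \frac{3 y^{2}}{2} + 5; substituting u = h(y) collapses the integral.
A general antiderivative is - \frac{2 \sqrt{\frac{3 y^{2}}{2} + 5}}{3} + C.
The condition gives C = 1 - \frac{2 \sqrt{11}}{3} - (- \frac{2 \sqrt{11}}{3}) = 1.
So G(y) = 1 - \frac{2 \sqrt{\frac{3 y^{2}}{2} + 5}}{3}.
Check: d/dy[1 - \frac{2 \sqrt{\frac{3 y^{2}}{2} + 5}}{3}] = - \frac{\sqrt{2} y}{\sqrt{3 y^{2} + 10}} = G'(y).

G(y) = 1 - \frac{2 \sqrt{\frac{3 y^{2}}{2} + 5}}{3}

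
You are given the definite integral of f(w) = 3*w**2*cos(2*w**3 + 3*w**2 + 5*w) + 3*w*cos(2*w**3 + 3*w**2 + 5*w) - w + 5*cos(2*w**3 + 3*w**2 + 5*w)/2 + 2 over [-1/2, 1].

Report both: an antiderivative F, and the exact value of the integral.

Antiderivative: F(w) = -(w**2 - 4*w - sin(2*w**3 + 3*w**2 + 5*w))/2; value = sin(10)/2 + sin(2)/2 + 21/8

The integrand splits into summands that can be handled one at a time.
F(w) = -(w**2 - 4*w - sin(2*w**3 + 3*w**2 + 5*w))/2 is an antiderivative of f.
Check: d/dw[-(w**2 - 4*w - sin(2*w**3 + 3*w**2 + 5*w))/2] = 3*w**2*cos(2*w**3 + 3*w**2 + 5*w) + 3*w*cos(2*w**3 + 3*w**2 + 5*w) - w + 5*cos(2*w**3 + 3*w**2 + 5*w)/2 + 2 = f(w).
F(1) = sin(10)/2 + 3/2; F(-1/2) = -9/8 - sin(2)/2.
Integral = F(1) - F(-1/2) = sin(10)/2 + sin(2)/2 + 21/8.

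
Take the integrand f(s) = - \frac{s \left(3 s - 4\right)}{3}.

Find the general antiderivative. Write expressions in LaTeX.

For F(s) to be correct the identity F'(s) - f(s) = 0 must hold.
Check: d/ds[- \frac{s^{3}}{3} + \frac{2 s^{2}}{3}] = - s^{2} + \frac{4 s}{3}, which equals f(s).

F(s) = - \frac{s^{3}}{3} + \frac{2 s^{2}}{3} + C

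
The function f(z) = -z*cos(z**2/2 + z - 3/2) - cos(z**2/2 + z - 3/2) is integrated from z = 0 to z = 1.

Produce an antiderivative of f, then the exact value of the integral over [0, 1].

f matches the chain-rule pattern g'(h)*h' with inner function h(z) = z**2/2 + z - 3/2; substituting u = h(z) collapses the integral.
F(z) = -sin(z**2/2 + z - 3/2) is an antiderivative of f.
Check: d/dz[-sin(z**2/2 + z - 3/2)] = -z*cos(z**2/2 + z - 3/2) - cos(z**2/2 + z - 3/2) = f(z).
F(1) = 0; F(0) = sin(3/2).
Integral = F(1) - F(0) = -sin(3/2).

Antiderivative: F(z) = -sin(z**2/2 + z - 3/2); value = -sin(3/2)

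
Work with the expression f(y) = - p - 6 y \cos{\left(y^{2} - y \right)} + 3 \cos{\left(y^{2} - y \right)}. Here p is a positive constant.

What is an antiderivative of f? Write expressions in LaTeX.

An antiderivative is F(y) = - p y - 3 \sin{\left(y^{2} - y \right)}.

The integrand splits into summands that can be handled one at a time.
Check: d/dy[- p y - 3 \sin{\left(y^{2} - y \right)}] = - p - 6 y \cos{\left(y^{2} - y \right)} + 3 \cos{\left(y^{2} - y \right)} = f(y).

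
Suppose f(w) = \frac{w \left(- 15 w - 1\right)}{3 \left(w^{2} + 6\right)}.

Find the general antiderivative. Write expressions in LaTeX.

F(w) = - \frac{30 w + \log{\left(w^{2} + 6 \right)} - 30 \sqrt{6} \operatorname{atan}{\left(\frac{\sqrt{6} w}{6} \right)}}{6} + C

Since d/dw undoes antidifferentiation here, F'(w) = f(w) is required of F(w).
Check: d/dw[- \frac{30 w + \log{\left(w^{2} + 6 \right)} - 30 \sqrt{6} \operatorname{atan}{\left(\frac{\sqrt{6} w}{6} \right)}}{6}] = \frac{- 15 w^{2} - w}{3 w^{2} + 18}, which equals f(w).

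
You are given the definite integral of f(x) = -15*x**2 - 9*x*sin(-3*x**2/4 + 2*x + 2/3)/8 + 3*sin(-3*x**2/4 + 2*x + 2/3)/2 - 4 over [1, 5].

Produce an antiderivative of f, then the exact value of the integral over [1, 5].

Antiderivative: F(x) = -5*x**3 - 4*x - 3*cos(-3*x**2/4 + 2*x + 2/3)/4; value = -636 + 3*cos(23/12)/4 - 3*cos(97/12)/4

Integrate term by term and add the pieces.
F(x) = -5*x**3 - 4*x - 3*cos(-3*x**2/4 + 2*x + 2/3)/4 is an antiderivative of f.
Check: d/dx[-5*x**3 - 4*x - 3*cos(-3*x**2/4 + 2*x + 2/3)/4] = -15*x**2 - 9*x*sin(-3*x**2/4 + 2*x + 2/3)/8 + 3*sin(-3*x**2/4 + 2*x + 2/3)/2 - 4 = f(x).
F(5) = -645 - 3*cos(97/12)/4; F(1) = -9 - 3*cos(23/12)/4.
Integral = F(5) - F(1) = -636 + 3*cos(23/12)/4 - 3*cos(97/12)/4.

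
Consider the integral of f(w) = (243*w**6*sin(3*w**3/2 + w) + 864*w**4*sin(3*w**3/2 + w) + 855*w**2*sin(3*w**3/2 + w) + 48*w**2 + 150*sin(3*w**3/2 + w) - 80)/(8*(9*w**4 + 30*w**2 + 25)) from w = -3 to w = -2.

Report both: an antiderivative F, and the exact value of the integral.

Check any antiderivative F(w) by computing F'(w) and comparing it with f(w).
F(w) = (-8*w - 3*(3*w**2 + 5)*cos(3*w**3/2 + w))/(4*(3*w**2 + 5)) is an antiderivative of f.
Check: d/dw[(-8*w - 3*(3*w**2 + 5)*cos(3*w**3/2 + w))/(4*(3*w**2 + 5))] = (243*w**6*sin(3*w**3/2 + w) + 864*w**4*sin(3*w**3/2 + w) + 855*w**2*sin(3*w**3/2 + w) + 48*w**2 + 150*sin(3*w**3/2 + w) - 80)/(72*w**4 + 240*w**2 + 200), which equals f(w).
F(-2) = 4/17 - 3*cos(14)/4; F(-3) = 3/16 - 3*cos(87/2)/4.
Integral = F(-2) - F(-3) = -3*cos(14)/4 + 13/272 + 3*cos(87/2)/4.

Antiderivative: F(w) = (-8*w - 3*(3*w**2 + 5)*cos(3*w**3/2 + w))/(4*(3*w**2 + 5)); value = -3*cos(14)/4 + 13/272 + 3*cos(87/2)/4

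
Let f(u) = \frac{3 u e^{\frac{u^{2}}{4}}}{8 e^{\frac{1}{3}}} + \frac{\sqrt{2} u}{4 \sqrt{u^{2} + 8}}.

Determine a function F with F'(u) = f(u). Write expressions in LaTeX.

Integrate term by term and add the pieces.
Check: d/du[\frac{\sqrt{\frac{u^{2}}{2} + 4}}{2} + \frac{3 e^{\frac{u^{2}}{4} - \frac{1}{3}}}{4}] = \frac{\frac{3 u \sqrt{u^{2} + 8} e^{\frac{u^{2}}{4}}}{e^{\frac{1}{3}}} + 2 \sqrt{2} u}{8 \sqrt{u^{2} + 8}}, which equals f(u).

An antiderivative is F(u) = \frac{\sqrt{\frac{u^{2}}{2} + 4}}{2} + \frac{3 e^{\frac{u^{2}}{4} - \frac{1}{3}}}{4}.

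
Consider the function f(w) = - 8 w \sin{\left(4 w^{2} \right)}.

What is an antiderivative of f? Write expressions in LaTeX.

An antiderivative is F(w) = \cos{\left(4 w^{2} \right)}.

The substitution u = 4 w^{2} works: f is exactly (dF/du)*(du/dw) for that inner function.
Check: d/dw[\cos{\left(4 w^{2} \right)}] = - 8 w \sin{\left(4 w^{2} \right)} = f(w).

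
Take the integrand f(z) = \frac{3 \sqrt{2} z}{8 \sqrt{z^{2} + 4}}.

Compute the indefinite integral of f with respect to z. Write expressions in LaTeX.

f matches the chain-rule pattern g'(h)*h' with inner function h(z) = \frac{z^{2}}{2} + 2; substituting u = h(z) collapses the integral.
Check: d/dz[\frac{3 \sqrt{\frac{z^{2}}{2} + 2}}{4}] = \frac{3 \sqrt{2} z}{8 \sqrt{z^{2} + 4}} = f(z).

F(z) = \frac{3 \sqrt{\frac{z^{2}}{2} + 2}}{4} + C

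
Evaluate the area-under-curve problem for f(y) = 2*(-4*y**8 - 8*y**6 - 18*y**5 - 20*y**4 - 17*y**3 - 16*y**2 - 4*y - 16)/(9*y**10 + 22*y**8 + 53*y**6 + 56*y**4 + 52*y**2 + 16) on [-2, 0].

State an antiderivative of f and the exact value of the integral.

A first test for any F(y): its y-derivative must equal f(y) identically.
F(y) = -4*atan(3*y/2)/3 + 1/(y**4 + y**2 + 2) is an antiderivative of f.
Check: d/dy[-4*atan(3*y/2)/3 + 1/(y**4 + y**2 + 2)] = (-8*y**8 - 16*y**6 - 36*y**5 - 40*y**4 - 34*y**3 - 32*y**2 - 8*y - 32)/(9*y**10 + 22*y**8 + 53*y**6 + 56*y**4 + 52*y**2 + 16), which equals f(y).
F(0) = 1/2; F(-2) = 1/22 + 4*atan(3)/3.
Integral = F(0) - F(-2) = 5/11 - 4*atan(3)/3.

Antiderivative: F(y) = -4*atan(3*y/2)/3 + 1/(y**4 + y**2 + 2); value = 5/11 - 4*atan(3)/3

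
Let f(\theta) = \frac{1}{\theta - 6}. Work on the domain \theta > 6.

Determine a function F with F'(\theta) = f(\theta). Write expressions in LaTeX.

An antiderivative is F(\theta) = \log{\left(\theta - 6 \right)}.

Recover f(\theta) by differentiating a candidate F(\theta); any mismatch rules it out.
Check: d/d\theta[\log{\left(\theta - 6 \right)}] = \frac{1}{\theta - 6} = f(\theta).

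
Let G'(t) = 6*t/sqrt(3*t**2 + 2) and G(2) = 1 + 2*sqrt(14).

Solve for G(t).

G(t) = 2*sqrt(3*t**2 + 2) + 1

The substitution u = 3*t**2 + 2 works: G'(t) is exactly (dG/du)*(du/dt) for that inner function.
A general antiderivative is 2*sqrt(3*t**2 + 2) + C.
The condition gives C = 1 + 2*sqrt(14) - (2*sqrt(14)) = 1.
So G(t) = 2*sqrt(3*t**2 + 2) + 1.
Check: d/dt[2*sqrt(3*t**2 + 2) + 1] = 6*t/sqrt(3*t**2 + 2) = G'(t).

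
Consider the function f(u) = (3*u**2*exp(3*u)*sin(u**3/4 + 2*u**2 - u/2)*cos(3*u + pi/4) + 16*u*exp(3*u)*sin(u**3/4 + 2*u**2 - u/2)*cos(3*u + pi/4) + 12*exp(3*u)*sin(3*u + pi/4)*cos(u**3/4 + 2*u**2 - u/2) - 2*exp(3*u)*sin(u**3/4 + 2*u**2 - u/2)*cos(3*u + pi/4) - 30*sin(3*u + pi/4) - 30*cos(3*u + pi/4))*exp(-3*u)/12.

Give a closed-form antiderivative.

An antiderivative is F(u) = -(2*cos(u**3/4 + 2*u**2 - u/2)/3 - 5*exp(-3*u)/3)*cos(3*u + pi/4)/2.

f has the shape v'r + vr' for v = -cos(u**3/4 + 2*u**2 - u/2)/3 + 5*exp(-3*u)/6 and r = cos(3*u + pi/4) — it is the derivative of the product v*r.
Check: d/du[-(2*cos(u**3/4 + 2*u**2 - u/2)/3 - 5*exp(-3*u)/3)*cos(3*u + pi/4)/2] = (3*u**2*exp(3*u)*sin(u**3/4 + 2*u**2 - u/2)*cos(3*u + pi/4) + 16*u*exp(3*u)*sin(u**3/4 + 2*u**2 - u/2)*cos(3*u + pi/4) + 12*exp(3*u)*sin(3*u + pi/4)*cos(u**3/4 + 2*u**2 - u/2) - 2*exp(3*u)*sin(u**3/4 + 2*u**2 - u/2)*cos(3*u + pi/4) - 30*sin(3*u + pi/4) - 30*cos(3*u + pi/4))*exp(-3*u)/12 = f(u).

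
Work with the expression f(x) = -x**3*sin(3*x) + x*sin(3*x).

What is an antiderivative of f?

An antiderivative is F(x) = x**3*cos(3*x)/3 - x**2*sin(3*x)/3 - 5*x*cos(3*x)/9 + 5*sin(3*x)/27.

The integrand splits into summands that can be handled one at a time.
Check: d/dx[x**3*cos(3*x)/3 - x**2*sin(3*x)/3 - 5*x*cos(3*x)/9 + 5*sin(3*x)/27] = -x**3*sin(3*x) + x*sin(3*x) = f(x).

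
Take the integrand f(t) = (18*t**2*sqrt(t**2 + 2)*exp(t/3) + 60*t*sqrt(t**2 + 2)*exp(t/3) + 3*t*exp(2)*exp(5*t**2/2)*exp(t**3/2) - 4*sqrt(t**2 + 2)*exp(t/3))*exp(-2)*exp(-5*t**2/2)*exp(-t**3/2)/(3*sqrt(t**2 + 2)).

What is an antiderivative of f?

An antiderivative is F(t) = sqrt(t**2 + 2) - 4*exp(-2)*exp(t/3)*exp(-5*t**2/2)*exp(-t**3/2).

Whatever form F(t) takes, F'(t) = f(t) is non-negotiable.
Check: d/dt[sqrt(t**2 + 2) - 4*exp(-2)*exp(t/3)*exp(-5*t**2/2)*exp(-t**3/2)] = (18*t**2*sqrt(t**2 + 2)*exp(t/3) + 60*t*sqrt(t**2 + 2)*exp(t/3) + 3*t*exp(2)*exp(5*t**2/2)*exp(t**3/2) - 4*sqrt(t**2 + 2)*exp(t/3))*exp(-2)*exp(-5*t**2/2)*exp(-t**3/2)/(3*sqrt(t**2 + 2)) = f(t).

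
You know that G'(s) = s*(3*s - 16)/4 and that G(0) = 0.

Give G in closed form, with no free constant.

G(s) = s**2*(s - 8)/4

A first test for any G(s): its s-derivative must equal the given G'(s).
A general antiderivative is s**3/4 - 2*s**2 + C.
The condition gives C = 0 - (0) = 0.
So G(s) = s**2*(s - 8)/4.
Check: d/ds[s**2*(s - 8)/4] = 3*s**2/4 - 4*s, which equals G'(s).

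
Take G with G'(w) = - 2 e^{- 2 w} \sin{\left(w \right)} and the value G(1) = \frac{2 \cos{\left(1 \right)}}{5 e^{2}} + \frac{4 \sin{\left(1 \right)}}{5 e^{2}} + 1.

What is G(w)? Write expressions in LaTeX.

G(w) = \frac{\left(5 e^{2 w} + 4 \sin{\left(w \right)} + 2 \cos{\left(w \right)}\right) e^{- 2 w}}{5}

Since d/dw undoes antidifferentiation here, G(w) must give back the stated G'(w).
A general antiderivative is \frac{4 e^{- 2 w} \sin{\left(w \right)}}{5} + \frac{2 e^{- 2 w} \cos{\left(w \right)}}{5} + C.
The condition gives C = \frac{2 \cos{\left(1 \right)}}{5 e^{2}} + \frac{4 \sin{\left(1 \right)}}{5 e^{2}} + 1 - (\frac{2 \cos{\left(1 \right)}}{5 e^{2}} + \frac{4 \sin{\left(1 \right)}}{5 e^{2}}) = 1.
So G(w) = \frac{\left(5 e^{2 w} + 4 \sin{\left(w \right)} + 2 \cos{\left(w \right)}\right) e^{- 2 w}}{5}.
Check: d/dw[\frac{\left(5 e^{2 w} + 4 \sin{\left(w \right)} + 2 \cos{\left(w \right)}\right) e^{- 2 w}}{5}] = - 2 e^{- 2 w} \sin{\left(w \right)} = G'(w).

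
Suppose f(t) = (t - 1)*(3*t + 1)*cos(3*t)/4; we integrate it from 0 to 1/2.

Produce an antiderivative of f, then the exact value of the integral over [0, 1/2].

Any candidate F(t) must reproduce f(t) exactly when differentiated.
F(t) = t**2*sin(3*t)/4 - t*sin(3*t)/6 + t*cos(3*t)/6 - 5*sin(3*t)/36 - cos(3*t)/18 is an antiderivative of f.
Check: d/dt[t**2*sin(3*t)/4 - t*sin(3*t)/6 + t*cos(3*t)/6 - 5*sin(3*t)/36 - cos(3*t)/18] = 3*t**2*cos(3*t)/4 - t*cos(3*t)/2 - cos(3*t)/4, which equals f(t).
F(1/2) = -23*sin(3/2)/144 + cos(3/2)/36; F(0) = -1/18.
Integral = F(1/2) - F(0) = -23*sin(3/2)/144 + cos(3/2)/36 + 1/18.

Antiderivative: F(t) = t**2*sin(3*t)/4 - t*sin(3*t)/6 + t*cos(3*t)/6 - 5*sin(3*t)/36 - cos(3*t)/18; value = -23*sin(3/2)/144 + cos(3/2)/36 + 1/18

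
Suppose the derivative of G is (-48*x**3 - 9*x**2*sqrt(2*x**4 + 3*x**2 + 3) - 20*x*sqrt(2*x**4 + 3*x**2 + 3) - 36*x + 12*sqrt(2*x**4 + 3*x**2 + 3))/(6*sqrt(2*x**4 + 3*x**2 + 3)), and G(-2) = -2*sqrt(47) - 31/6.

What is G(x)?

A first test for any G(x): its x-derivative must equal the given G'(x).
A general antiderivative is -x**3/2 - 5*x**2/3 + 2*x - 2*sqrt(2*x**4 + 3*x**2 + 3) + 3/2 + C.
The condition gives C = -2*sqrt(47) - 31/6 - (-2*sqrt(47) - 31/6) = 0.
So G(x) = -(3*x**3 + 10*x**2 - 12*x + 12*sqrt(2*x**4 + 3*x**2 + 3) - 9)/6.
Check: d/dx[-(3*x**3 + 10*x**2 - 12*x + 12*sqrt(2*x**4 + 3*x**2 + 3) - 9)/6] = (-48*x**3 - 9*x**2*sqrt(2*x**4 + 3*x**2 + 3) - 20*x*sqrt(2*x**4 + 3*x**2 + 3) - 36*x + 12*sqrt(2*x**4 + 3*x**2 + 3))/(6*sqrt(2*x**4 + 3*x**2 + 3)) = G'(x).

G(x) = -(3*x**3 + 10*x**2 - 12*x + 12*sqrt(2*x**4 + 3*x**2 + 3) - 9)/6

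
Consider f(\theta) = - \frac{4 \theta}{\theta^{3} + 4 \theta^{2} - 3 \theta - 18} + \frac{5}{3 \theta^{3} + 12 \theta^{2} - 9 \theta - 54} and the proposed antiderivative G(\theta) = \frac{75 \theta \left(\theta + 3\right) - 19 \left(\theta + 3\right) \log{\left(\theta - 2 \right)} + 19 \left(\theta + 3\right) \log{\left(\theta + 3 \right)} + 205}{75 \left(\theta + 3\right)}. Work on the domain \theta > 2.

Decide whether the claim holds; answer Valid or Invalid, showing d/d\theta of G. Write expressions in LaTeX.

d/d\theta[G] = \frac{3 \theta^{3} + 12 \theta^{2} - 21 \theta - 49}{3 \theta^{3} + 12 \theta^{2} - 9 \theta - 54}
d/d\theta[G] - f(\theta) = 1 != 0.

Invalid: d/d\theta[G] - f = 1, which is not 0.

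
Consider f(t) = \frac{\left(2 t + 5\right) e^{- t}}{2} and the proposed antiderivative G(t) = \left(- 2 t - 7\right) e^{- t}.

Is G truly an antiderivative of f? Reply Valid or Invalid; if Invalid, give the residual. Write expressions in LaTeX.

Invalid: d/dt[G] - f = \frac{\left(2 t + 5\right) e^{- t}}{2}, which is not 0.

d/dt[G] = \left(2 t + 5\right) e^{- t}
d/dt[G] - f(t) = \frac{\left(2 t + 5\right) e^{- t}}{2} != 0.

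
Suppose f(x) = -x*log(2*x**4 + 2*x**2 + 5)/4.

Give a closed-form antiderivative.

An antiderivative is F(x) = -x**2*log(2*x**4 + 2*x**2 + 5)/8 + x**2/4 - log(x**4 + x**2 + 5/2)/16 - 3*atan(2*x**2/3 + 1/3)/8.

Recover f(x) by differentiating a candidate F(x); any mismatch rules it out.
Check: d/dx[-x**2*log(2*x**4 + 2*x**2 + 5)/8 + x**2/4 - log(x**4 + x**2 + 5/2)/16 - 3*atan(2*x**2/3 + 1/3)/8] = -x*log(2*x**4 + 2*x**2 + 5)/4 = f(x).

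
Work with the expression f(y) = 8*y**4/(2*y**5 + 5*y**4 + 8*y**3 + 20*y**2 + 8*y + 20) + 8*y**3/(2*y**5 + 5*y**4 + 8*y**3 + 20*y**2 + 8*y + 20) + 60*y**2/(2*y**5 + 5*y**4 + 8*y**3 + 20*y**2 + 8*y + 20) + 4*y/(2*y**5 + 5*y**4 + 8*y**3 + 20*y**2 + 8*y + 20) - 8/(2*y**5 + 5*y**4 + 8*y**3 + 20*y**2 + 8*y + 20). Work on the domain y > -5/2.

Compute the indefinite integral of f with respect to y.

F(y) = 2*(2*y**2*log(2*y + 5) - 2*y + 4*log(2*y + 5) - 1)/(y**2 + 2) + C

The integrand splits into summands that can be handled one at a time.
Check: d/dy[2*(2*y**2*log(2*y + 5) - 2*y + 4*log(2*y + 5) - 1)/(y**2 + 2)] = (8*y**4 + 8*y**3 + 60*y**2 + 4*y - 8)/(2*y**5 + 5*y**4 + 8*y**3 + 20*y**2 + 8*y + 20), which equals f(y).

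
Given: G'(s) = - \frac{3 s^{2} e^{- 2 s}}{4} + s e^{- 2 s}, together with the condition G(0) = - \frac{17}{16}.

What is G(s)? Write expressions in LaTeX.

G(s) = \frac{\left(6 s^{2} - 2 s - 16 e^{2 s} - 1\right) e^{- 2 s}}{16}

Recognize the product-rule pattern: G'(s) = u'v + uv' with u = \frac{3 s^{2}}{8} - \frac{s}{8} - \frac{1}{16}, v = e^{- 2 s}, so integration by parts undoes it.
A general antiderivative is \frac{\left(6 s^{2} - 2 s - 1\right) e^{- 2 s}}{16} + C.
The condition gives C = - \frac{17}{16} - (- \frac{1}{16}) = -1.
So G(s) = \frac{\left(6 s^{2} - 2 s - 16 e^{2 s} - 1\right) e^{- 2 s}}{16}.
Check: d/ds[\frac{\left(6 s^{2} - 2 s - 16 e^{2 s} - 1\right) e^{- 2 s}}{16}] = \frac{\left(- 3 s^{2} + 4 s\right) e^{- 2 s}}{4}, which equals G'(s).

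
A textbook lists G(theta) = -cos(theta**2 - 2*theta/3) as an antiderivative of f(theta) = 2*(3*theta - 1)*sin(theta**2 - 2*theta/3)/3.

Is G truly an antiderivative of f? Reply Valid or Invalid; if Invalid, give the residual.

d/dtheta[G] = 2*theta*sin(theta**2 - 2*theta/3) - 2*sin(theta**2 - 2*theta/3)/3
This equals f(theta) exactly, so the claim holds.

Valid: G'(theta) = f(theta).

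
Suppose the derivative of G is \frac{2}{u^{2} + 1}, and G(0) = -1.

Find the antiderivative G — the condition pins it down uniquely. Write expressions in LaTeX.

G(u) = 2 \operatorname{atan}{\left(u \right)} - 1

The proposed G(u) is checked by its d/du: the result must match the given G'(u).
A general antiderivative is 2 \operatorname{atan}{\left(u \right)} + C.
The condition gives C = -1 - (0) = -1.
So G(u) = 2 \operatorname{atan}{\left(u \right)} - 1.
Check: d/du[2 \operatorname{atan}{\left(u \right)} - 1] = \frac{2}{u^{2} + 1} = G'(u).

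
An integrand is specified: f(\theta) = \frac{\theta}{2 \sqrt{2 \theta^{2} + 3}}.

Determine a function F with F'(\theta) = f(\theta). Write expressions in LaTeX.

f matches the chain-rule pattern g'(h)*h' with inner function h(\theta) = 2 \theta^{2} + 3; substituting u = h(\theta) collapses the integral.
Check: d/d\theta[\frac{\sqrt{2 \theta^{2} + 3}}{4}] = \frac{\theta}{2 \sqrt{2 \theta^{2} + 3}} = f(\theta).

An antiderivative is F(\theta) = \frac{\sqrt{2 \theta^{2} + 3}}{4}.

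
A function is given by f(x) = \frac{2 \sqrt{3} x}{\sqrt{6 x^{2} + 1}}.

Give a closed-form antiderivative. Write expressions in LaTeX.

An antiderivative is F(x) = \frac{\sqrt{3} \sqrt{6 x^{2} + 1}}{3}.

f matches the chain-rule pattern g'(h)*h' with inner function h(x) = 2 x^{2} + \frac{1}{3}; substituting u = h(x) collapses the integral.
Check: d/dx[\frac{\sqrt{3} \sqrt{6 x^{2} + 1}}{3}] = \frac{2 \sqrt{3} x}{\sqrt{6 x^{2} + 1}} = f(x).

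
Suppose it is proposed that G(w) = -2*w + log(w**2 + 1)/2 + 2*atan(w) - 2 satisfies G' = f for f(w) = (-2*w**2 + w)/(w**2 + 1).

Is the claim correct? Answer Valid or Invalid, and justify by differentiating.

d/dw[G] = (-2*w**2 + w)/(w**2 + 1)
This equals f(w) exactly, so the claim holds.

Valid - differentiating G returns exactly f.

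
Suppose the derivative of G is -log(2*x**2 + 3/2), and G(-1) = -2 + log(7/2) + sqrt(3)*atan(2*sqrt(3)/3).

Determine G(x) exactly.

Since d/dx undoes antidifferentiation here, G(x) must give back the stated G'(x).
A general antiderivative is -x*log(2*x**2 + 3/2) + 2*x - sqrt(3)*atan(2*sqrt(3)*x/3) + C.
The condition gives C = -2 + log(7/2) + sqrt(3)*atan(2*sqrt(3)/3) - (-2 + log(7/2) + sqrt(3)*atan(2*sqrt(3)/3)) = 0.
So G(x) = -x*log(2*x**2 + 3/2) + 2*x - sqrt(3)*atan(2*sqrt(3)*x/3).
Check: d/dx[-x*log(2*x**2 + 3/2) + 2*x - sqrt(3)*atan(2*sqrt(3)*x/3)] = -log(2*x**2 + 3/2) = G'(x).

G(x) = -x*log(2*x**2 + 3/2) + 2*x - sqrt(3)*atan(2*sqrt(3)*x/3)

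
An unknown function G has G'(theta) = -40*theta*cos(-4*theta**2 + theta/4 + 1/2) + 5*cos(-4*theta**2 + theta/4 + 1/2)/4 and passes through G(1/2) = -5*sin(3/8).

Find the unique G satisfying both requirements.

G(theta) = 5*sin(-4*theta**2 + theta/4 + 1/2)

G'(theta) matches the chain-rule pattern g'(h)*h' with inner function h(theta) = -4*theta**2 + theta/4 + 1/2; substituting u = h(theta) collapses the integral.
A general antiderivative is 5*sin(-4*theta**2 + theta/4 + 1/2) + C.
The condition gives C = -5*sin(3/8) - (-5*sin(3/8)) = 0.
So G(theta) = 5*sin(-4*theta**2 + theta/4 + 1/2).
Check: d/dtheta[5*sin(-4*theta**2 + theta/4 + 1/2)] = -40*theta*cos(-4*theta**2 + theta/4 + 1/2) + 5*cos(-4*theta**2 + theta/4 + 1/2)/4 = G'(theta).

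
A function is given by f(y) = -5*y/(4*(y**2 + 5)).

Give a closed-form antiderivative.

The substitution u = y**2 + 5 works: f is exactly (dF/du)*(du/dy) for that inner function.
Check: d/dy[-5*log(y**2 + 5)/8] = -5*y/(4*y**2 + 20), which equals f(y).

An antiderivative is F(y) = -5*log(y**2 + 5)/8.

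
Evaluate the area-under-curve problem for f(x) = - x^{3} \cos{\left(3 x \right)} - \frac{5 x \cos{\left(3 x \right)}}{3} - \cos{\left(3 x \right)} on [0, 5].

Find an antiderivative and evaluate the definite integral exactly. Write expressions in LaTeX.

The integrand splits into summands that can be handled one at a time.
F(x) = \frac{- 3 x^{3} \sin{\left(3 x \right)} - 3 x^{2} \cos{\left(3 x \right)} - 3 x \sin{\left(3 x \right)} - 3 \sin{\left(3 x \right)} - \cos{\left(3 x \right)}}{9} is an antiderivative of f.
Check: d/dx[\frac{- 3 x^{3} \sin{\left(3 x \right)} - 3 x^{2} \cos{\left(3 x \right)} - 3 x \sin{\left(3 x \right)} - 3 \sin{\left(3 x \right)} - \cos{\left(3 x \right)}}{9}] = - x^{3} \cos{\left(3 x \right)} - \frac{5 x \cos{\left(3 x \right)}}{3} - \cos{\left(3 x \right)} = f(x).
F(5) = - \frac{131 \sin{\left(15 \right)}}{3} - \frac{76 \cos{\left(15 \right)}}{9}; F(0) = - \frac{1}{9}.
Integral = F(5) - F(0) = - \frac{131 \sin{\left(15 \right)}}{3} + \frac{1}{9} - \frac{76 \cos{\left(15 \right)}}{9}.

Antiderivative: F(x) = \frac{- 3 x^{3} \sin{\left(3 x \right)} - 3 x^{2} \cos{\left(3 x \right)} - 3 x \sin{\left(3 x \right)} - 3 \sin{\left(3 x \right)} - \cos{\left(3 x \right)}}{9}; value = - \frac{131 \sin{\left(15 \right)}}{3} + \frac{1}{9} - \frac{76 \cos{\left(15 \right)}}{9}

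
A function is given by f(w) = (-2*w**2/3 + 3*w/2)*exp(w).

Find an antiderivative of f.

Recognize the product-rule pattern: f = u'v + uv' with u = -2*w**2/3 + 17*w/6 - 17/6, v = exp(w), so integration by parts undoes it.
Check: d/dw[(-4*w**2 + 17*w - 17)*exp(w)/6] = -2*w**2*exp(w)/3 + 3*w*exp(w)/2, which equals f(w).

An antiderivative is F(w) = (-4*w**2 + 17*w - 17)*exp(w)/6.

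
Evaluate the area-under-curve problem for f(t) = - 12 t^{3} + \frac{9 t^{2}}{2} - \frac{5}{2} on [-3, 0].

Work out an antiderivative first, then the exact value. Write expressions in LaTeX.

The integrand splits into summands that can be handled one at a time.
F(t) = \frac{- 12 t^{4} + 6 t^{3} - 10 t - 5}{4} is an antiderivative of f.
Check: d/dt[\frac{- 12 t^{4} + 6 t^{3} - 10 t - 5}{4}] = - 12 t^{3} + \frac{9 t^{2}}{2} - \frac{5}{2} = f(t).
F(0) = - \frac{5}{4}; F(-3) = - \frac{1109}{4}.
Integral = F(0) - F(-3) = 276.

Antiderivative: F(t) = \frac{- 12 t^{4} + 6 t^{3} - 10 t - 5}{4}; value = 276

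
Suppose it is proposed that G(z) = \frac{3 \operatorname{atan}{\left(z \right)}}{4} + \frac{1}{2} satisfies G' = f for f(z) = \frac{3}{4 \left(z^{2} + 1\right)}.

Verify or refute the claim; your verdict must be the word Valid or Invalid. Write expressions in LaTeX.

d/dz[G] = \frac{3}{4 z^{2} + 4}
This equals f(z) exactly, so the claim holds.

Valid. The derivative of G reproduces f.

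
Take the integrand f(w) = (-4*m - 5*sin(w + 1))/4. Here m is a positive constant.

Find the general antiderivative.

Any candidate F(w) must reproduce f(w) exactly when differentiated.
Check: d/dw[-m*w + 5*cos(w + 1)/4] = -m - 5*sin(w + 1)/4, which equals f(w).

F(w) = -m*w + 5*cos(w + 1)/4 + C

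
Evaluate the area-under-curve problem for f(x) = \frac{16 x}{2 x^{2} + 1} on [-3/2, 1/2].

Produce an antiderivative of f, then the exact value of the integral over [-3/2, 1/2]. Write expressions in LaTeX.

Antiderivative: F(x) = 4 \log{\left(2 x^{2} + 1 \right)}; value = - 4 \log{\left(\frac{11}{2} \right)} + 4 \log{\left(\frac{3}{2} \right)}

The substitution u = 2 x^{2} + 1 works: f is exactly (dF/du)*(du/dx) for that inner function.
F(x) = 4 \log{\left(2 x^{2} + 1 \right)} is an antiderivative of f.
Check: d/dx[4 \log{\left(2 x^{2} + 1 \right)}] = \frac{16 x}{2 x^{2} + 1} = f(x).
F(1/2) = 4 \log{\left(\frac{3}{2} \right)}; F(-3/2) = 4 \log{\left(\frac{11}{2} \right)}.
Integral = F(1/2) - F(-3/2) = - 4 \log{\left(\frac{11}{2} \right)} + 4 \log{\left(\frac{3}{2} \right)}.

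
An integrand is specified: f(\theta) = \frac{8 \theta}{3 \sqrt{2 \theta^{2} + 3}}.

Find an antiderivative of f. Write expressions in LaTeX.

f matches the chain-rule pattern g'(h)*h' with inner function h(\theta) = 2 \theta^{2} + 3; substituting u = h(\theta) collapses the integral.
Check: d/d\theta[\frac{4 \sqrt{2 \theta^{2} + 3}}{3}] = \frac{8 \theta}{3 \sqrt{2 \theta^{2} + 3}} = f(\theta).

An antiderivative is F(\theta) = \frac{4 \sqrt{2 \theta^{2} + 3}}{3}.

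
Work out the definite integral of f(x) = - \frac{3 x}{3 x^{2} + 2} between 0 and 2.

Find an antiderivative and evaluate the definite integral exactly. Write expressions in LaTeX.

Antiderivative: F(x) = - \frac{\log{\left(3 x^{2} + 2 \right)}}{2}; value = - \frac{\log{\left(14 \right)}}{2} + \frac{\log{\left(2 \right)}}{2}

f matches the chain-rule pattern g'(h)*h' with inner function h(x) = 3 x^{2} + 2; substituting u = h(x) collapses the integral.
F(x) = - \frac{\log{\left(3 x^{2} + 2 \right)}}{2} is an antiderivative of f.
Check: d/dx[- \frac{\log{\left(3 x^{2} + 2 \right)}}{2}] = - \frac{3 x}{3 x^{2} + 2} = f(x).
F(2) = - \frac{\log{\left(14 \right)}}{2}; F(0) = - \frac{\log{\left(2 \right)}}{2}.
Integral = F(2) - F(0) = - \frac{\log{\left(14 \right)}}{2} + \frac{\log{\left(2 \right)}}{2}.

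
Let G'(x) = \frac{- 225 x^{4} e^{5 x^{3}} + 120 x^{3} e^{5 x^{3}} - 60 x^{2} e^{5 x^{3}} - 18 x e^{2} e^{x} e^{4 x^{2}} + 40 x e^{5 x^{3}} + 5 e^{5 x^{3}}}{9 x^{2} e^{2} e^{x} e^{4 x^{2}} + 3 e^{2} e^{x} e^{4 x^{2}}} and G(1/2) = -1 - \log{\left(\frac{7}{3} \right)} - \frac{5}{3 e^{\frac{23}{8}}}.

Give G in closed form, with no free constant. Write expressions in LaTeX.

Differentiate the proposed G(x) back; it has to land on the given G'(x).
A general antiderivative is - \frac{5 e^{5 x^{3} - 4 x^{2} - x - 2}}{3} - \log{\left(4 x^{2} + \frac{4}{3} \right)} + C.
The condition gives C = -1 - \log{\left(\frac{7}{3} \right)} - \frac{5}{3 e^{\frac{23}{8}}} - (- \log{\left(\frac{7}{3} \right)} - \frac{5}{3 e^{\frac{23}{8}}}) = -1.
So G(x) = - \frac{5 e^{5 x^{3} - 4 x^{2} - x - 2}}{3} - \log{\left(4 x^{2} + \frac{4}{3} \right)} - 1.
Check: d/dx[- \frac{5 e^{5 x^{3} - 4 x^{2} - x - 2}}{3} - \log{\left(4 x^{2} + \frac{4}{3} \right)} - 1] = \frac{- 225 x^{4} + 120 x^{3} - 60 x^{2} - 18 x e^{2} e^{x} e^{4 x^{2}} e^{- 5 x^{3}} + 40 x + 5}{9 x^{2} e^{2} e^{x} e^{4 x^{2}} e^{- 5 x^{3}} + 3 e^{2} e^{x} e^{4 x^{2}} e^{- 5 x^{3}}}, which equals G'(x).

G(x) = - \frac{5 e^{5 x^{3} - 4 x^{2} - x - 2}}{3} - \log{\left(4 x^{2} + \frac{4}{3} \right)} - 1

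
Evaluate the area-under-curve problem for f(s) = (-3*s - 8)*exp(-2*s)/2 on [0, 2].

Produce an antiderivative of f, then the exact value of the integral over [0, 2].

Recognize the product-rule pattern: f = u'v + uv' with u = 3*s/4 + 19/8, v = exp(-2*s), so integration by parts undoes it.
F(s) = (6*s + 19)*exp(-2*s)/8 is an antiderivative of f.
Check: d/ds[(6*s + 19)*exp(-2*s)/8] = (-3*s - 8)*exp(-2*s)/2 = f(s).
F(2) = 31*exp(-4)/8; F(0) = 19/8.
Integral = F(2) - F(0) = -19/8 + 31*exp(-4)/8.

Antiderivative: F(s) = (6*s + 19)*exp(-2*s)/8; value = -19/8 + 31*exp(-4)/8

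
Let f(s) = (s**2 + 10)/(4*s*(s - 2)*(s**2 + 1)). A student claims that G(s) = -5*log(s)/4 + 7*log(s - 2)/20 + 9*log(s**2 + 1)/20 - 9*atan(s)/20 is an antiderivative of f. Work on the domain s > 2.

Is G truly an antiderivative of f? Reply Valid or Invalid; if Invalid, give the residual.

d/ds[G] = (s**2 + 10)/(4*s**4 - 8*s**3 + 4*s**2 - 8*s)
This equals f(s) exactly, so the claim holds.

Valid. The derivative of G reproduces f.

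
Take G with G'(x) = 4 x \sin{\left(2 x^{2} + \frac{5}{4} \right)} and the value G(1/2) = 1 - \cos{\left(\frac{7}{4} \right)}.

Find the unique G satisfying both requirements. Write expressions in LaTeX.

G'(x) matches the chain-rule pattern g'(h)*h' with inner function h(x) = 2 x^{2} + \frac{5}{4}; substituting u = h(x) collapses the integral.
A general antiderivative is - \cos{\left(2 x^{2} + \frac{5}{4} \right)} + C.
The condition gives C = 1 - \cos{\left(\frac{7}{4} \right)} - (- \cos{\left(\frac{7}{4} \right)}) = 1.
So G(x) = 1 - \cos{\left(2 x^{2} + \frac{5}{4} \right)}.
Check: d/dx[1 - \cos{\left(2 x^{2} + \frac{5}{4} \right)}] = 4 x \sin{\left(2 x^{2} + \frac{5}{4} \right)} = G'(x).

G(x) = 1 - \cos{\left(2 x^{2} + \frac{5}{4} \right)}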